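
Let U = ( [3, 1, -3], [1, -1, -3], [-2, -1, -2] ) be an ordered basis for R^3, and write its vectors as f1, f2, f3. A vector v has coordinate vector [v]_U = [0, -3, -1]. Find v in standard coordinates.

v = M [v]_U, where M has columns f1, ..., f3.
Carrying out the matrix-vector product, v = [-1, 4, 11].

[-1, 4, 11]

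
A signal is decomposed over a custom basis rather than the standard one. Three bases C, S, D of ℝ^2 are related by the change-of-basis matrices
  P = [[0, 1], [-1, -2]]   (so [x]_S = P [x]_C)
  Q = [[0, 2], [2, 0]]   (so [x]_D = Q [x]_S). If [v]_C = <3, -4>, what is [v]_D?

Composing the changes, [v]_D = Q P [v]_C.
Q P = [[-2, -4], [0, 2]]; applying this to <3, -4> gives <10, -8>.

<10, -8>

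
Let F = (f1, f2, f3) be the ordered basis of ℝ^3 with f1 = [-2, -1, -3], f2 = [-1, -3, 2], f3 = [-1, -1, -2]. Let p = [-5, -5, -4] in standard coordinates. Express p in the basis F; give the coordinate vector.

We seek scalars with c_1 f1 + ... + c_3 f3 = p; equivalently solve M c = p where the columns of M are f1, ..., f3.
Row-reducing the augmented matrix [M | p] gives c = (2, 1, 0).
Check: 2f1 + f2 + 0·f3 = [-5, -5, -4].

[2, 1, 0]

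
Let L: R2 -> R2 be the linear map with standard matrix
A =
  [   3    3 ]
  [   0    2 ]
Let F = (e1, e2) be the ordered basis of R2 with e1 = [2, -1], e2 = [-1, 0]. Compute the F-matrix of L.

[[2, 0], [1, 3]]

With P the matrix whose columns are e1, e2, [L]_F = P^(-1) A P.
Column by column: L(e1) = A e1 = [3, -2]; its F-coordinates [2, 1] give column 1.
Continuing for each basis vector yields [L]_F = [[2, 0], [1, 3]].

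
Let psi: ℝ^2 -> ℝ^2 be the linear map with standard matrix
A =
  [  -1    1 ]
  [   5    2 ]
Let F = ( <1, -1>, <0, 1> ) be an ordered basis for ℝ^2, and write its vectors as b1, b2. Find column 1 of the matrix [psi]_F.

<-2, 1>

Compute psi(b1) = A b1 = <-2, 3> in standard coordinates.
Then write this in F-coordinates: solve for y in y_1 b1 + y_2 b2 = <-2, 3>.
This gives y = <-2, 1>, which is column 1 of [psi]_F.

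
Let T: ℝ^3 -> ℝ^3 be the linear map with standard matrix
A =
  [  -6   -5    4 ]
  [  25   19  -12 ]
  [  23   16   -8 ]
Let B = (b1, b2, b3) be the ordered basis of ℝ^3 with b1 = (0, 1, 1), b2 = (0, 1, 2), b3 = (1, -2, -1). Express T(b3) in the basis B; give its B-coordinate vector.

Compute T(b3) = A b3 = (0, -1, -1) in standard coordinates.
Then write this in B-coordinates: solve for y in y_1 b1 + ... + y_3 b3 = (0, -1, -1).
This gives y = (-1, 0, 0), which is column 3 of [T]_B.

(-1, 0, 0)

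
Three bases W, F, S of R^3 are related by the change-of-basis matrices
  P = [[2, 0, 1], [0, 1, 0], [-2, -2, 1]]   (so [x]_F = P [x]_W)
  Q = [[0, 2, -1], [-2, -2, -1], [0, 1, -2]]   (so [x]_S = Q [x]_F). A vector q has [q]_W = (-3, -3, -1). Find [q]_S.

First [q]_F = P [q]_W = (-7, -3, 11).
Then [q]_S = Q [q]_F = (-17, 9, -25).

(-17, 9, -25)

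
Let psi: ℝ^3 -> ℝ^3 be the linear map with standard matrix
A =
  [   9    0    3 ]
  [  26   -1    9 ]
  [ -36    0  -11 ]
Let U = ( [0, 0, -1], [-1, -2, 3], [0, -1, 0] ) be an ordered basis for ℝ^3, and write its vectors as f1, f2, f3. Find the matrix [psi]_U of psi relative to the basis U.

[[-2, -3, 0], [3, 0, 0], [3, -3, -1]]

The j-th column of [psi]_U is [psi(fj)]_U.
psi(f1) = A f1 = [-3, -9, 11] = -2f1 + 3f2 + 3f3, so column 1 is [-2, 3, 3].
Repeating for f2, f3 and assembling the columns gives [[-2, -3, 0], [3, 0, 0], [3, -3, -1]].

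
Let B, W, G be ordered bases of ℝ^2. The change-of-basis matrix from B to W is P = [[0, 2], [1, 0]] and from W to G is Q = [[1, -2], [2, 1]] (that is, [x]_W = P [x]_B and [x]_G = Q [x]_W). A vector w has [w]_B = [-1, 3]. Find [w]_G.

[8, 11]

First [w]_W = P [w]_B = [6, -1].
Then [w]_G = Q [w]_W = [8, 11].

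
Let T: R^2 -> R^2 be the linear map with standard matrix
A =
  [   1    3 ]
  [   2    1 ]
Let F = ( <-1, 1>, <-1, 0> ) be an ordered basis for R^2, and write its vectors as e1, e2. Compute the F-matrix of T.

[[-1, -2], [-1, 3]]

The j-th column of [T]_F is [T(ej)]_F.
T(e1) = A e1 = <2, -1> = -e1 - e2, so column 1 is <-1, -1>.
Repeating for e2 and assembling the columns gives [[-1, -2], [-1, 3]].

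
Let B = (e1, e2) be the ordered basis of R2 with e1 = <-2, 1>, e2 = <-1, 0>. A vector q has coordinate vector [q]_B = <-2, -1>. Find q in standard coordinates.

<5, -2>

q = M [q]_B, where M has columns e1, e2.
Carrying out the matrix-vector product, q = <5, -2>.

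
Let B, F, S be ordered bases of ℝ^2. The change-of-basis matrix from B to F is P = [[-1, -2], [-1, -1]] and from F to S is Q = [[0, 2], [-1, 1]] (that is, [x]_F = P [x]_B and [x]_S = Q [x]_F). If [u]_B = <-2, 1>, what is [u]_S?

<2, 1>

Apply P to get F-coordinates <0, 1>, then Q to get S-coordinates.
The result is [u]_S = <2, 1>.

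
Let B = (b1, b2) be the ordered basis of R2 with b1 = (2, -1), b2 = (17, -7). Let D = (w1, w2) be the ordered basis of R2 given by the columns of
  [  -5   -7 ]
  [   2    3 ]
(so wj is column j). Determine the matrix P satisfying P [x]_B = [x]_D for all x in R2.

Let M have columns bj and N have columns wj. Then for every x, N [x]_D = x = M [x]_B, so P = N^(-1) M.
Since det N = -1, N^(-1) has integer entries; multiplying gives P = [[1, -2], [-1, -1]].

[[1, -2], [-1, -1]]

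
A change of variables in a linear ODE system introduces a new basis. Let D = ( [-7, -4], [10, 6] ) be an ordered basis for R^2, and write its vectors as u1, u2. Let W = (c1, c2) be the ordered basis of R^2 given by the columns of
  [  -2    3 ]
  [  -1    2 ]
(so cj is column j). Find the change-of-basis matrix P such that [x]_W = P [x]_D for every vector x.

[[2, -2], [-1, 2]]

Let M have columns uj and N have columns cj. Then for every x, N [x]_W = x = M [x]_D, so P = N^(-1) M.
Since det N = -1, N^(-1) has integer entries; multiplying gives P = [[2, -2], [-1, 2]].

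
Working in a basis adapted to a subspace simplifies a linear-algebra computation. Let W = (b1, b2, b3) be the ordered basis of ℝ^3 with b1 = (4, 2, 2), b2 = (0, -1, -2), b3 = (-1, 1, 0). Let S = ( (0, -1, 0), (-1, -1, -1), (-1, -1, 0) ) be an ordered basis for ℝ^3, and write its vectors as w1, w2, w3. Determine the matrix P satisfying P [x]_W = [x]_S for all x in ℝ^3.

[[2, 1, -2], [-2, 2, 0], [-2, -2, 1]]

Take x = bj: its W-coordinates are the j-th standard unit vector, so P e_j — column j of P — equals [bj]_S.
b1 = 2w1 - 2w2 - 2w3, giving column 1 = (2, -2, -2); repeating for each j gives P = [[2, 1, -2], [-2, 2, 0], [-2, -2, 1]].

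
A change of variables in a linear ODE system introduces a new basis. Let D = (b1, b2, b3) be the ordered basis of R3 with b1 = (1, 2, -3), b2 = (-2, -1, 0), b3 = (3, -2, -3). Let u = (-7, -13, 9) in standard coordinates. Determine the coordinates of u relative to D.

We seek scalars with c_1 b1 + ... + c_3 b3 = u; equivalently solve M c = u where the columns of M are b1, ..., b3.
Row-reducing the augmented matrix [M | u] gives c = (-4, 3, 1).
Check: -4b1 + 3b2 + b3 = (-7, -13, 9).

(-4, 3, 1)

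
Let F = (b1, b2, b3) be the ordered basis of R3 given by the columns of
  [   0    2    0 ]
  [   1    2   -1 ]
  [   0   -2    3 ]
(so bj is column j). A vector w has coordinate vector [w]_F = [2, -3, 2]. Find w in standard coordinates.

By definition w = 2b1 - 3b2 + 2b3.
Summing componentwise gives [-6, -6, 12].

[-6, -6, 12]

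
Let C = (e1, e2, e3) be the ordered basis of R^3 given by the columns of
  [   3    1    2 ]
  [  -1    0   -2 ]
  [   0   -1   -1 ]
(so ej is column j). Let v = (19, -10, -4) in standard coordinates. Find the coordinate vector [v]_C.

(4, 1, 3)

[v]_C is the unique c with M c = v, where M has columns e1, ..., e3.
Row-reducing the augmented matrix [M | v] gives c = (4, 1, 3).
Check: 4e1 + e2 + 3e3 = (19, -10, -4).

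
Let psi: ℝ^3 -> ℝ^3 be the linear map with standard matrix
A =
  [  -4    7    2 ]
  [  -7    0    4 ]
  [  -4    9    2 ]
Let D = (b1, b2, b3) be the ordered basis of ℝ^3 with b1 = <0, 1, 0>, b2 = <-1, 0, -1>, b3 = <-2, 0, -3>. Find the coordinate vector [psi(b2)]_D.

Column 2 of [psi]_D is the D-coordinate vector of psi(b2).
In standard coordinates psi(b2) = A b2 = <2, 3, 2>.
Converting to D: <2, 3, 2> = 3b1 - 2b2 + 0·b3, so the coordinate vector is <3, -2, 0>.

<3, -2, 0>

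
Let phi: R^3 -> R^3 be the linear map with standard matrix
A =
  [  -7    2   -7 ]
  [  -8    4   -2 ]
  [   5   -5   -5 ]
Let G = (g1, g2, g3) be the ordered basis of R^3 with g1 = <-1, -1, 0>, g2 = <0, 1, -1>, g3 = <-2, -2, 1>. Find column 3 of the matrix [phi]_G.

Compute phi(g3) = A g3 = <3, 6, -5> in standard coordinates.
Then write this in G-coordinates: solve for y in y_1 g1 + ... + y_3 g3 = <3, 6, -5>.
This gives y = <1, 3, -2>, which is column 3 of [phi]_G.

<1, 3, -2>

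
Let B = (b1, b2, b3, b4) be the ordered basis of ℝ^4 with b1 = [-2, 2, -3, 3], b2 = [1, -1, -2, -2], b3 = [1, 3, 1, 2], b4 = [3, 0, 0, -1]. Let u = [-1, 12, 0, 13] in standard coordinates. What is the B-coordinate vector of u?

[2, -2, 2, 1]

Write u = c_1 b1 + ... + c_4 b4 and solve for the c_i.
Row-reducing the augmented matrix [M | u] gives c = (2, -2, 2, 1).
Check: 2b1 - 2b2 + 2b3 + b4 = [-1, 12, 0, 13].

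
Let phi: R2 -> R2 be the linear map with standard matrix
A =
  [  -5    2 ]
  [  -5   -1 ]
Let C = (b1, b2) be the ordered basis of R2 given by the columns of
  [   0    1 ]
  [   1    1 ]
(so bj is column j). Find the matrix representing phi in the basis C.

[[-3, -3], [2, -3]]

The j-th column of [phi]_C is [phi(bj)]_C.
phi(b1) = A b1 = <2, -1> = -3b1 + 2b2, so column 1 is <-3, 2>.
Repeating for b2 and assembling the columns gives [[-3, -3], [2, -3]].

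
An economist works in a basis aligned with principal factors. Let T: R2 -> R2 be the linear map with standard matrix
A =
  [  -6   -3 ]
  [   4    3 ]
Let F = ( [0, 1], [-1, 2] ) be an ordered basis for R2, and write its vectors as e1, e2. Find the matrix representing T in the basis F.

With P the matrix whose columns are e1, e2, [T]_F = P^(-1) A P.
Column by column: T(e1) = A e1 = [-3, 3]; its F-coordinates [-3, 3] give column 1.
Continuing for each basis vector yields [T]_F = [[-3, 2], [3, 0]].

[[-3, 2], [3, 0]]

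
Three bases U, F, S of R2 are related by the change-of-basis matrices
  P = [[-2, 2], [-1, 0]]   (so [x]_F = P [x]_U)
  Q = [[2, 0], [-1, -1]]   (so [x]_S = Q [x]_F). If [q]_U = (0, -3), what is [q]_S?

First [q]_F = P [q]_U = (-6, 0).
Then [q]_S = Q [q]_F = (-12, 6).

(-12, 6)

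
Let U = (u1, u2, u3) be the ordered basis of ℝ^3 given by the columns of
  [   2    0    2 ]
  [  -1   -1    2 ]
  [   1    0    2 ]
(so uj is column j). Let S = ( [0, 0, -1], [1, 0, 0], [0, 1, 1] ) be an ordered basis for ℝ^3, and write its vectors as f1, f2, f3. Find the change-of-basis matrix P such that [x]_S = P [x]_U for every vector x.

[[-2, -1, 0], [2, 0, 2], [-1, -1, 2]]

Let M have columns uj and N have columns fj. Then for every x, N [x]_S = x = M [x]_U, so P = N^(-1) M.
Since det N = -1, N^(-1) has integer entries; multiplying gives P = [[-2, -1, 0], [2, 0, 2], [-1, -1, 2]].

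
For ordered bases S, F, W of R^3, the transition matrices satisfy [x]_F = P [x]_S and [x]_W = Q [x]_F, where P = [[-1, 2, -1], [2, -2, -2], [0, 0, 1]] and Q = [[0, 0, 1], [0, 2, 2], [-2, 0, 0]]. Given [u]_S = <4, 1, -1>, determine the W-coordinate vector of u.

<-1, 14, 2>

Composing the changes, [u]_W = Q P [u]_S.
Q P = [[0, 0, 1], [4, -4, -2], [2, -4, 2]]; applying this to <4, 1, -1> gives <-1, 14, 2>.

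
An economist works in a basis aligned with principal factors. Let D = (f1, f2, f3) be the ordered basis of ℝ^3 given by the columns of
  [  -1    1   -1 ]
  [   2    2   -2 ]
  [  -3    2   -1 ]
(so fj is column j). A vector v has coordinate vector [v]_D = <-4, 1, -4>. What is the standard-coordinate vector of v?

<9, 2, 18>

By definition v = -4f1 + f2 - 4f3.
Summing componentwise gives <9, 2, 18>.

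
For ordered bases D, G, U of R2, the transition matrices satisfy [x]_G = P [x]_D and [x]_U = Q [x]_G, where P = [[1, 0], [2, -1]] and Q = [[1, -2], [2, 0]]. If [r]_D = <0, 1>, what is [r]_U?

<2, 0>

Apply P to get G-coordinates <0, -1>, then Q to get U-coordinates.
The result is [r]_U = <2, 0>.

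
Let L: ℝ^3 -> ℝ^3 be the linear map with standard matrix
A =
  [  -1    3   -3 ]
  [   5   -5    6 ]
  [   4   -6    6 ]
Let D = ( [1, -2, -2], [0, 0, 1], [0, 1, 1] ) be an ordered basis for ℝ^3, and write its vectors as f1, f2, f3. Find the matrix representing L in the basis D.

[[-1, -3, 0], [1, 0, -1], [1, 0, 1]]

Let P have columns f1, ..., f3. Then [L]_D = P^(-1) A P.
Here det P = -1, so P^(-1) is integer; computing A P first and then P^(-1)(A P) gives [[-1, -3, 0], [1, 0, -1], [1, 0, 1]].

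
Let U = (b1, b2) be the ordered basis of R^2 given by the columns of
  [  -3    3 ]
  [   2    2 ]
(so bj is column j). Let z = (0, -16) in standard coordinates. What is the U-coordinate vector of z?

Write z = c_1 b1 + c_2 b2 and solve for the c_i.
System: -3c_1 + 3c_2 = 0, 2c_1 + 2c_2 = -16; solving gives c_1 = -4, c_2 = -4.
Check: -4b1 - 4b2 = (0, -16).

(-4, -4)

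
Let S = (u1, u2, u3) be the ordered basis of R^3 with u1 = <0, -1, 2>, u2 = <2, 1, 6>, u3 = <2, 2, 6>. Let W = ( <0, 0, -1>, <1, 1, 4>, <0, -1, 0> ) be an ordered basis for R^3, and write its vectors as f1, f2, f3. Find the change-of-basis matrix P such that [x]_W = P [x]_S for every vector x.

[[-2, 2, 2], [0, 2, 2], [1, 1, 0]]

Let M have columns uj and N have columns fj. Then for every x, N [x]_W = x = M [x]_S, so P = N^(-1) M.
Since det N = 1, N^(-1) has integer entries; multiplying gives P = [[-2, 2, 2], [0, 2, 2], [1, 1, 0]].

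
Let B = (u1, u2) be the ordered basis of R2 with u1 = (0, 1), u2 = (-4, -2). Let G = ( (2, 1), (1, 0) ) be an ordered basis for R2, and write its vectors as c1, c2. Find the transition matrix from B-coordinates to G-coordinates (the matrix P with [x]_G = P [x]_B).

[[1, -2], [-2, 0]]

Take x = uj: its B-coordinates are the j-th standard unit vector, so P e_j — column j of P — equals [uj]_G.
u1 = c1 - 2c2, giving column 1 = (1, -2); repeating for each j gives P = [[1, -2], [-2, 0]].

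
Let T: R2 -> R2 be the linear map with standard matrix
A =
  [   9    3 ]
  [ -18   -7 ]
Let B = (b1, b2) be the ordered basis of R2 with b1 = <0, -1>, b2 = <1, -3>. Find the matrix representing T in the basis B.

Let P have columns b1, b2. Then [T]_B = P^(-1) A P.
Here det P = 1, so P^(-1) is integer; computing A P first and then P^(-1)(A P) gives [[2, -3], [-3, 0]].

[[2, -3], [-3, 0]]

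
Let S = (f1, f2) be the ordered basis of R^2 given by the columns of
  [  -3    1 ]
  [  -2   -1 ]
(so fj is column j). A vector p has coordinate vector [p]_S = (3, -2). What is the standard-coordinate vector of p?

By definition p = 3f1 - 2f2.
Summing componentwise gives (-11, -4).

(-11, -4)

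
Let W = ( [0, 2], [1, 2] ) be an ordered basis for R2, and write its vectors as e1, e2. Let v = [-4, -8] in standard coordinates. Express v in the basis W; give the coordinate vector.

[0, -4]

Write v = c_1 e1 + c_2 e2 and solve for the c_i.
System: 0c_1 + c_2 = -4, 2c_1 + 2c_2 = -8; solving gives c_1 = 0, c_2 = -4.
Check: 0·e1 - 4e2 = [-4, -8].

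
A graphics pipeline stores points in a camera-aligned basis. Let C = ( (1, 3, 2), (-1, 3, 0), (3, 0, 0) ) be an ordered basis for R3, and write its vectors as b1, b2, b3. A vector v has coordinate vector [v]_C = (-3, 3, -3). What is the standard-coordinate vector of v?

(-15, 0, -6)

v = M [v]_C, where M has columns b1, ..., b3.
Carrying out the matrix-vector product, v = (-15, 0, -6).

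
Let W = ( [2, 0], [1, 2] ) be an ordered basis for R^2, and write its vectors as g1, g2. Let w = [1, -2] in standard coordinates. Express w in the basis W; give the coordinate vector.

[1, -1]

[w]_W is the unique c with M c = w, where M has columns g1, g2.
System: 2c_1 + c_2 = 1, 0c_1 + 2c_2 = -2; solving gives c_1 = 1, c_2 = -1.
Check: g1 - g2 = [1, -2].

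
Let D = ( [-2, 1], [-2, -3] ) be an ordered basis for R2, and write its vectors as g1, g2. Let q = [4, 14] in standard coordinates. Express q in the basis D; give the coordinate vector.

Write q = c_1 g1 + c_2 g2 and solve for the c_i.
System: -2c_1 - 2c_2 = 4, c_1 - 3c_2 = 14; solving gives c_1 = 2, c_2 = -4.
Check: 2g1 - 4g2 = [4, 14].

[2, -4]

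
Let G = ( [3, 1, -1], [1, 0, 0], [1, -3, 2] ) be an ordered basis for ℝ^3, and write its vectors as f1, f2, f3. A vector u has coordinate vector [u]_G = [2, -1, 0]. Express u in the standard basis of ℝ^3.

[5, 2, -2]

The coordinates say u = 2f1 - f2 + 0·f3; adding the scaled basis vectors gives [5, 2, -2].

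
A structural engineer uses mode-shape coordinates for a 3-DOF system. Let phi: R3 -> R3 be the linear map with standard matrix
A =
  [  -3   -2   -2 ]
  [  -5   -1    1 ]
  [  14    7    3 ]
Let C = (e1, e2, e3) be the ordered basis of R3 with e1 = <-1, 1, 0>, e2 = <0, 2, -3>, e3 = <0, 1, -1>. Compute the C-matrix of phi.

The j-th column of [phi]_C is [phi(ej)]_C.
phi(e1) = A e1 = <1, 4, -7> = -e1 + 2e2 + e3, so column 1 is <-1, 2, 1>.
Repeating for e2, e3 and assembling the columns gives [[-1, -2, 0], [2, -2, -2], [1, 1, 2]].

[[-1, -2, 0], [2, -2, -2], [1, 1, 2]]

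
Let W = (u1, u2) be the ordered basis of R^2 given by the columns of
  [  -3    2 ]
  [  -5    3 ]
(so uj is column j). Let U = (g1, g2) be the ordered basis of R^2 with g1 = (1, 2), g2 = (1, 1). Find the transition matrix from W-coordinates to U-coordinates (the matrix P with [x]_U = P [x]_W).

[[-2, 1], [-1, 1]]

Take x = uj: its W-coordinates are the j-th standard unit vector, so P e_j — column j of P — equals [uj]_U.
u1 = -2g1 - g2, giving column 1 = (-2, -1); repeating for each j gives P = [[-2, 1], [-1, 1]].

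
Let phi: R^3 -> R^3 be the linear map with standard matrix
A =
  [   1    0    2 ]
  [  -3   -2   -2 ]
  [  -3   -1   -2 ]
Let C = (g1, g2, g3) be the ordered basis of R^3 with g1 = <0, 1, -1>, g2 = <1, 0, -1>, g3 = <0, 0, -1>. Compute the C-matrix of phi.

Let P have columns g1, ..., g3. Then [phi]_C = P^(-1) A P.
Here det P = 1, so P^(-1) is integer; computing A P first and then P^(-1)(A P) gives [[0, -1, 2], [-2, -1, -2], [1, 3, -2]].

[[0, -1, 2], [-2, -1, -2], [1, 3, -2]]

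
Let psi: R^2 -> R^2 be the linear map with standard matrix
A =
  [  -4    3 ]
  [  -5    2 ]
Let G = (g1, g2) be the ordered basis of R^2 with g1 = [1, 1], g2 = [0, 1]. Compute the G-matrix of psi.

Let P have columns g1, g2. Then [psi]_G = P^(-1) A P.
Here det P = 1, so P^(-1) is integer; computing A P first and then P^(-1)(A P) gives [[-1, 3], [-2, -1]].

[[-1, 3], [-2, -1]]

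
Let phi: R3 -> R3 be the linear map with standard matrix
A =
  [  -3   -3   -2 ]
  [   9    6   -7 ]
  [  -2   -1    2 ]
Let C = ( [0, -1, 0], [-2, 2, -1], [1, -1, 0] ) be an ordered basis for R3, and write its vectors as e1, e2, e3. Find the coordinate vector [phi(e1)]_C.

[3, -1, 1]

Compute phi(e1) = A e1 = [3, -6, 1] in standard coordinates.
Then write this in C-coordinates: solve for y in y_1 e1 + ... + y_3 e3 = [3, -6, 1].
This gives y = [3, -1, 1], which is column 1 of [phi]_C.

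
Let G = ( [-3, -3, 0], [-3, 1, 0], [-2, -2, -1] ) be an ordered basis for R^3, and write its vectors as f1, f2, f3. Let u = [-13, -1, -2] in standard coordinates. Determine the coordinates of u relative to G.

[0, 3, 2]

We seek scalars with c_1 f1 + ... + c_3 f3 = u; equivalently solve M c = u where the columns of M are f1, ..., f3.
Row-reducing the augmented matrix [M | u] gives c = (0, 3, 2).
Check: 0·f1 + 3f2 + 2f3 = [-13, -1, -2].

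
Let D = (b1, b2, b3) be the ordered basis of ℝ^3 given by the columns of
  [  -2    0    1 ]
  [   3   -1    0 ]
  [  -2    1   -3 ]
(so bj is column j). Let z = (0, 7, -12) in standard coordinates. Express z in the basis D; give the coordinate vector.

We seek scalars with c_1 b1 + ... + c_3 b3 = z; equivalently solve M c = z where the columns of M are b1, ..., b3.
Row-reducing the augmented matrix [M | z] gives c = (1, -4, 2).
Check: b1 - 4b2 + 2b3 = (0, 7, -12).

(1, -4, 2)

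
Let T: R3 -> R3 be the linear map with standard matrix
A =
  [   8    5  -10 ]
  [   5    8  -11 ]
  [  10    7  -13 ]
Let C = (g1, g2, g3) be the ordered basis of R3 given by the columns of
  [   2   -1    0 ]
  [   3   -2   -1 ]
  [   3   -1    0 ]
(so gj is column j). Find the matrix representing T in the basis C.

[[1, -3, -2], [1, 2, 1], [0, -3, 0]]

With P the matrix whose columns are g1, ..., g3, [T]_C = P^(-1) A P.
Column by column: T(g1) = A g1 = (1, 1, 2); its C-coordinates (1, 1, 0) give column 1.
Continuing for each basis vector yields [T]_C = [[1, -3, -2], [1, 2, 1], [0, -3, 0]].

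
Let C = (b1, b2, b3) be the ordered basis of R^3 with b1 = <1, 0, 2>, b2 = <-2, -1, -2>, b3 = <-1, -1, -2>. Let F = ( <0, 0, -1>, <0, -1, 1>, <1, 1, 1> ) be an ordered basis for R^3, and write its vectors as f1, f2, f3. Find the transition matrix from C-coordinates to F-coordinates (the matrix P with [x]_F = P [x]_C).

[[0, -1, 1], [1, -1, 0], [1, -2, -1]]

Take x = bj: its C-coordinates are the j-th standard unit vector, so P e_j — column j of P — equals [bj]_F.
b1 = 0·f1 + f2 + f3, giving column 1 = <0, 1, 1>; repeating for each j gives P = [[0, -1, 1], [1, -1, 0], [1, -2, -1]].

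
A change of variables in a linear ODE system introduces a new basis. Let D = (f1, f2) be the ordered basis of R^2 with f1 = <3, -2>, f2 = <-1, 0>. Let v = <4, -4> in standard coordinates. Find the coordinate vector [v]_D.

[v]_D is the unique c with M c = v, where M has columns f1, f2.
System: 3c_1 - c_2 = 4, -2c_1 + 0c_2 = -4; solving gives c_1 = 2, c_2 = 2.
Check: 2f1 + 2f2 = <4, -4>.

<2, 2>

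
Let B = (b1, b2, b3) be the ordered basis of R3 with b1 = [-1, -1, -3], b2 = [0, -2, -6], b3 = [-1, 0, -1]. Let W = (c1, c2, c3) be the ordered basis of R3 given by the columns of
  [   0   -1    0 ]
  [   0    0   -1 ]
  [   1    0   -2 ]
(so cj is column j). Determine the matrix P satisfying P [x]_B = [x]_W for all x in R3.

Take x = bj: its B-coordinates are the j-th standard unit vector, so P e_j — column j of P — equals [bj]_W.
b1 = -c1 + c2 + c3, giving column 1 = [-1, 1, 1]; repeating for each j gives P = [[-1, -2, -1], [1, 0, 1], [1, 2, 0]].

[[-1, -2, -1], [1, 0, 1], [1, 2, 0]]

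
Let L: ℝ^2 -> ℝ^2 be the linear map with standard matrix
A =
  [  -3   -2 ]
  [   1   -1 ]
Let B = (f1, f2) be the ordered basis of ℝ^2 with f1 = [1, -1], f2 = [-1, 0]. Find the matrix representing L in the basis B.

Let P have columns f1, f2. Then [L]_B = P^(-1) A P.
Here det P = -1, so P^(-1) is integer; computing A P first and then P^(-1)(A P) gives [[-2, 1], [-1, -2]].

[[-2, 1], [-1, -2]]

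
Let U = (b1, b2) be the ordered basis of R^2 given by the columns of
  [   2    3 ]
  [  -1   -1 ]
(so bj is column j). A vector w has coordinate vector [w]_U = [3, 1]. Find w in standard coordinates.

[9, -4]

w = M [w]_U, where M has columns b1, b2.
Carrying out the matrix-vector product, w = [9, -4].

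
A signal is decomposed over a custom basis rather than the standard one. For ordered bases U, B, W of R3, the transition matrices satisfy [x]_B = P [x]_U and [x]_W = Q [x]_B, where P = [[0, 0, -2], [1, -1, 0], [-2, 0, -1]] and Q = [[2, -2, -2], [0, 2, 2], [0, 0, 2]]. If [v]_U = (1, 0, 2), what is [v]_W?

(-2, -6, -8)

First [v]_B = P [v]_U = (-4, 1, -4).
Then [v]_W = Q [v]_B = (-2, -6, -8).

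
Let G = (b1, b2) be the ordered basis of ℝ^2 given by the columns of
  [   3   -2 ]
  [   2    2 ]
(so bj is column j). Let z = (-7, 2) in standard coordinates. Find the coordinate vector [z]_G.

(-1, 2)

Write z = c_1 b1 + c_2 b2 and solve for the c_i.
System: 3c_1 - 2c_2 = -7, 2c_1 + 2c_2 = 2; solving gives c_1 = -1, c_2 = 2.
Check: -b1 + 2b2 = (-7, 2).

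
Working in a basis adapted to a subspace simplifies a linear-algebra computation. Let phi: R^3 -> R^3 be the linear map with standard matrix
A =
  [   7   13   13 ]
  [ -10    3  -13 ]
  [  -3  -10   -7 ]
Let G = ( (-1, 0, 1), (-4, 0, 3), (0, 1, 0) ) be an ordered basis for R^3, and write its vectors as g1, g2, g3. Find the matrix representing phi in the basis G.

[[2, -3, -1], [-2, -2, -3], [-3, 1, 3]]

The j-th column of [phi]_G is [phi(gj)]_G.
phi(g1) = A g1 = (6, -3, -4) = 2g1 - 2g2 - 3g3, so column 1 is (2, -2, -3).
Repeating for g2, g3 and assembling the columns gives [[2, -3, -1], [-2, -2, -3], [-3, 1, 3]].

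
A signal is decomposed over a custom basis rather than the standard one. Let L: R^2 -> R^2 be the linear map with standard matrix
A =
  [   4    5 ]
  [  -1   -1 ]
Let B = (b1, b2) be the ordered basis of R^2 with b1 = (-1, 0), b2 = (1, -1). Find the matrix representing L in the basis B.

The j-th column of [L]_B is [L(bj)]_B.
L(b1) = A b1 = (-4, 1) = 3b1 - b2, so column 1 is (3, -1).
Repeating for b2 and assembling the columns gives [[3, 1], [-1, 0]].

[[3, 1], [-1, 0]]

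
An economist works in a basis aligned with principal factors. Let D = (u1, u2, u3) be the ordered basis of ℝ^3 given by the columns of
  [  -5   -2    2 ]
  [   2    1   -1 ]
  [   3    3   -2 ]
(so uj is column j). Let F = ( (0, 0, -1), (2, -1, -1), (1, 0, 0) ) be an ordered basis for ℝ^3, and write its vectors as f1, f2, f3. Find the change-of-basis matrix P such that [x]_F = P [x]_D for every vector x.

Let M have columns uj and N have columns fj. Then for every x, N [x]_F = x = M [x]_D, so P = N^(-1) M.
Since det N = -1, N^(-1) has integer entries; multiplying gives P = [[-1, -2, 1], [-2, -1, 1], [-1, 0, 0]].

[[-1, -2, 1], [-2, -1, 1], [-1, 0, 0]]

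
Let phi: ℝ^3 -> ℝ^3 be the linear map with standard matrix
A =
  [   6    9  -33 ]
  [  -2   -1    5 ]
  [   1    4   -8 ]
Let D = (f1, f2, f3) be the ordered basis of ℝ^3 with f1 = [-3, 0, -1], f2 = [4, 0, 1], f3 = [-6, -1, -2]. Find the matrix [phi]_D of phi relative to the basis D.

Let P have columns f1, ..., f3. Then [phi]_D = P^(-1) A P.
Here det P = 1, so P^(-1) is integer; computing A P first and then P^(-1)(A P) gives [[-3, 1, 3], [0, 3, 3], [-1, 3, -3]].

[[-3, 1, 3], [0, 3, 3], [-1, 3, -3]]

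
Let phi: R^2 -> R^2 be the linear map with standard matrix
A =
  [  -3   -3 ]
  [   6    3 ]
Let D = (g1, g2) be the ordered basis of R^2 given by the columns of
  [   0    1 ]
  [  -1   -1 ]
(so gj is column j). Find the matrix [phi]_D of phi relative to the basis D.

[[0, -3], [3, 0]]

The j-th column of [phi]_D is [phi(gj)]_D.
phi(g1) = A g1 = [3, -3] = 0·g1 + 3g2, so column 1 is [0, 3].
Repeating for g2 and assembling the columns gives [[0, -3], [3, 0]].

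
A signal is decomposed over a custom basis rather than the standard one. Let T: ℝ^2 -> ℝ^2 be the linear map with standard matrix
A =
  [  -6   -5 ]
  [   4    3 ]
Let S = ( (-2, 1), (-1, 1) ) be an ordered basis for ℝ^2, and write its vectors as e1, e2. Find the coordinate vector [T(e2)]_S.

(0, -1)

Compute T(e2) = A e2 = (1, -1) in standard coordinates.
Then write this in S-coordinates: solve for y in y_1 e1 + y_2 e2 = (1, -1).
This gives y = (0, -1), which is column 2 of [T]_S.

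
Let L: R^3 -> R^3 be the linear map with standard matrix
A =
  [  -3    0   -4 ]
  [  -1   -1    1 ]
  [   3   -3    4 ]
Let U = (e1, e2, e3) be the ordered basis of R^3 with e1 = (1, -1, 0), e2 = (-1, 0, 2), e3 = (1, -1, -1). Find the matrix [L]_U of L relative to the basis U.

Let P have columns e1, ..., e3. Then [L]_U = P^(-1) A P.
Here det P = 1, so P^(-1) is integer; computing A P first and then P^(-1)(A P) gives [[0, -2, 3], [3, 2, 0], [0, -1, -2]].

[[0, -2, 3], [3, 2, 0], [0, -1, -2]]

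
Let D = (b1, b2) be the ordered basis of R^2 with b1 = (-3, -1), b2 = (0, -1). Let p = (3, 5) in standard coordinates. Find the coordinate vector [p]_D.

(-1, -4)

Write p = c_1 b1 + c_2 b2 and solve for the c_i.
System: -3c_1 + 0c_2 = 3, -c_1 - c_2 = 5; solving gives c_1 = -1, c_2 = -4.
Check: -b1 - 4b2 = (3, 5).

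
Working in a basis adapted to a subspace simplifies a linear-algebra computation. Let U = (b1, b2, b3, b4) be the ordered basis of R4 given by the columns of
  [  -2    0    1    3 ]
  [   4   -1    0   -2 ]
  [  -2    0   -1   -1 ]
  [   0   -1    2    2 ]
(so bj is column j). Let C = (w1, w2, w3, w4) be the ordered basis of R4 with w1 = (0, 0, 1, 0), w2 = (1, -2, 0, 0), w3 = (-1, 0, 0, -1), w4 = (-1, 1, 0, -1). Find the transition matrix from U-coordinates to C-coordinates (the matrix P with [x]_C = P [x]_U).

[[-2, 0, -1, -1], [-2, 1, -1, 1], [0, 0, 0, -2], [0, 1, -2, 0]]

Take x = bj: its U-coordinates are the j-th standard unit vector, so P e_j — column j of P — equals [bj]_C.
b1 = -2w1 - 2w2 + 0·w3 + 0·w4, giving column 1 = (-2, -2, 0, 0); repeating for each j gives P = [[-2, 0, -1, -1], [-2, 1, -1, 1], [0, 0, 0, -2], [0, 1, -2, 0]].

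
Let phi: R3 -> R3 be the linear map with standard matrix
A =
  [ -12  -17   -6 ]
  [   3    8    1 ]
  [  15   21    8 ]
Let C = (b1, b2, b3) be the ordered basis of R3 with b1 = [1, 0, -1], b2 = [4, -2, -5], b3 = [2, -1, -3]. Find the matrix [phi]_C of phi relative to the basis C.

[[-2, -2, 1], [-1, 3, 1], [0, 3, 3]]

The j-th column of [phi]_C is [phi(bj)]_C.
phi(b1) = A b1 = [-6, 2, 7] = -2b1 - b2 + 0·b3, so column 1 is [-2, -1, 0].
Repeating for b2, b3 and assembling the columns gives [[-2, -2, 1], [-1, 3, 1], [0, 3, 3]].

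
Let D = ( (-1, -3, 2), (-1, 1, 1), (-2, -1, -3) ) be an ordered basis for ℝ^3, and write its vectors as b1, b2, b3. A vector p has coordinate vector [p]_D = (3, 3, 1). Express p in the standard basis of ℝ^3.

(-8, -7, 6)

p = M [p]_D, where M has columns b1, ..., b3.
Carrying out the matrix-vector product, p = (-8, -7, 6).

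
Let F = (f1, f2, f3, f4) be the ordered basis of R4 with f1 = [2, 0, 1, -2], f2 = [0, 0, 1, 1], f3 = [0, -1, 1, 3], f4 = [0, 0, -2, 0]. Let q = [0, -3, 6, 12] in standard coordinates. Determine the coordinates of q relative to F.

[q]_F is the unique c with M c = q, where M has columns f1, ..., f4.
Row-reducing the augmented matrix [M | q] gives c = (0, 3, 3, 0).
Check: 0·f1 + 3f2 + 3f3 + 0·f4 = [0, -3, 6, 12].

[0, 3, 3, 0]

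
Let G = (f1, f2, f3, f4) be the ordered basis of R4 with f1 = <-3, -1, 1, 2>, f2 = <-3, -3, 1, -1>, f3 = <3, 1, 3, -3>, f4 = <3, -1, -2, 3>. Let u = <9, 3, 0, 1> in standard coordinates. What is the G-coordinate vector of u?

Write u = c_1 f1 + ... + c_4 f4 and solve for the c_i.
Solving this 4x4 system gives c = (0, -1, 1, 1).
Check: 0·f1 - f2 + f3 + f4 = <9, 3, 0, 1>.

<0, -1, 1, 1>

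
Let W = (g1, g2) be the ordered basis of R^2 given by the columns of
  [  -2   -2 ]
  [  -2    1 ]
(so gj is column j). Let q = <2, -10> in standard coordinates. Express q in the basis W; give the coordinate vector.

<3, -4>

We seek scalars with c_1 g1 + c_2 g2 = q; equivalently solve M c = q where the columns of M are g1, g2.
System: -2c_1 - 2c_2 = 2, -2c_1 + c_2 = -10; solving gives c_1 = 3, c_2 = -4.
Check: 3g1 - 4g2 = <2, -10>.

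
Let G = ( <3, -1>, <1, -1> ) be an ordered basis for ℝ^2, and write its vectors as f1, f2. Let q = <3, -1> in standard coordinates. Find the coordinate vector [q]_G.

We seek scalars with c_1 f1 + c_2 f2 = q; equivalently solve M c = q where the columns of M are f1, f2.
System: 3c_1 + c_2 = 3, -c_1 - c_2 = -1; solving gives c_1 = 1, c_2 = 0.
Check: f1 + 0·f2 = <3, -1>.

<1, 0>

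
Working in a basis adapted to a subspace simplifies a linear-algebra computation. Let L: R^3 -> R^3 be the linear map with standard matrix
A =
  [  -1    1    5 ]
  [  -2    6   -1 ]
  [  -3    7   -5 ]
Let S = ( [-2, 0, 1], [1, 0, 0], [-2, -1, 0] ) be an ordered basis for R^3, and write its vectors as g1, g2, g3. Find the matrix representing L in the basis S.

[[1, -3, -1], [3, -3, 3], [-3, 2, 2]]

The j-th column of [L]_S is [L(gj)]_S.
L(g1) = A g1 = [7, 3, 1] = g1 + 3g2 - 3g3, so column 1 is [1, 3, -3].
Repeating for g2, g3 and assembling the columns gives [[1, -3, -1], [3, -3, 3], [-3, 2, 2]].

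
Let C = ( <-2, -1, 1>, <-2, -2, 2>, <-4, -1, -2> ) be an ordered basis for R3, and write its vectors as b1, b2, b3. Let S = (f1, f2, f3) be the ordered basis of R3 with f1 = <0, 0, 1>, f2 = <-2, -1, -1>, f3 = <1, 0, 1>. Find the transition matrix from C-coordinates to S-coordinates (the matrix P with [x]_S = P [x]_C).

Column j of P is [bj]_S, since P maps C-coordinates to S-coordinates.
Expressing b1 in S: b1 = 2f1 + f2 + 0·f3, so column 1 of P is <2, 1, 0>.
Doing the same for each bj gives P = [[2, 2, 1], [1, 2, 1], [0, 2, -2]].

[[2, 2, 1], [1, 2, 1], [0, 2, -2]]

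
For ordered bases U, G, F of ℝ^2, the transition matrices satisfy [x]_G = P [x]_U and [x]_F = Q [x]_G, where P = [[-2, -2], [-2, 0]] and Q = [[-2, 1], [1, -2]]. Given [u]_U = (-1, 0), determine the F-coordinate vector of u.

(-2, -2)

Apply P to get G-coordinates (2, 2), then Q to get F-coordinates.
The result is [u]_F = (-2, -2).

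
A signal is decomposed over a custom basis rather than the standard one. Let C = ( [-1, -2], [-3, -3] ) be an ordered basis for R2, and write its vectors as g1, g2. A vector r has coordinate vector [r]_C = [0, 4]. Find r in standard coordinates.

[-12, -12]

r = M [r]_C, where M has columns g1, g2.
Carrying out the matrix-vector product, r = [-12, -12].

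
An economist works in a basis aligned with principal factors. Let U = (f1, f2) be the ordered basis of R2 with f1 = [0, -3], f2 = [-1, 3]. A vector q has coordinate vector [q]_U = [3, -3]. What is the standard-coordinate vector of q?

By definition q = 3f1 - 3f2.
Summing componentwise gives [3, -18].

[3, -18]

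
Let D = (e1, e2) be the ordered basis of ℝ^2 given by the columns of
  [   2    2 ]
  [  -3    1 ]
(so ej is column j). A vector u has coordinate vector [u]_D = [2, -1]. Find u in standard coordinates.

[2, -7]

By definition u = 2e1 - e2.
Summing componentwise gives [2, -7].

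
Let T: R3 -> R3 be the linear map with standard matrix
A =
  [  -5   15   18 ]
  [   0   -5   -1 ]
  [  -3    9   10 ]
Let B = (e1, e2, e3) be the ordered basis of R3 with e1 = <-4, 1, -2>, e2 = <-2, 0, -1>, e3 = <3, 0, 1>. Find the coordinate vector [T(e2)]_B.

<1, 2, 0>

Column 2 of [T]_B is the B-coordinate vector of T(e2).
In standard coordinates T(e2) = A e2 = <-8, 1, -4>.
Converting to B: <-8, 1, -4> = e1 + 2e2 + 0·e3, so the coordinate vector is <1, 2, 0>.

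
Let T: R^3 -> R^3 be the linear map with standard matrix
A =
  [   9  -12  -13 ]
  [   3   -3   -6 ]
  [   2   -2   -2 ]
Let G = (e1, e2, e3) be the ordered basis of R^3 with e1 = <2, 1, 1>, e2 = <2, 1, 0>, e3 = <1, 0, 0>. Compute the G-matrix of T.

The j-th column of [T]_G is [T(ej)]_G.
T(e1) = A e1 = <-7, -3, 0> = 0·e1 - 3e2 - e3, so column 1 is <0, -3, -1>.
Repeating for e2, e3 and assembling the columns gives [[0, 2, 2], [-3, 1, 1], [-1, 0, 3]].

[[0, 2, 2], [-3, 1, 1], [-1, 0, 3]]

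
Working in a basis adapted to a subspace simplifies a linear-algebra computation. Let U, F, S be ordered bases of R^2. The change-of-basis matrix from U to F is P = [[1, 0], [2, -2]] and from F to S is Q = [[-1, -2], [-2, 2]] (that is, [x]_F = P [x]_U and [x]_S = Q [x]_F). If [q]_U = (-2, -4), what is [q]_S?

(-6, 12)

Composing the changes, [q]_S = Q P [q]_U.
Q P = [[-5, 4], [2, -4]]; applying this to (-2, -4) gives (-6, 12).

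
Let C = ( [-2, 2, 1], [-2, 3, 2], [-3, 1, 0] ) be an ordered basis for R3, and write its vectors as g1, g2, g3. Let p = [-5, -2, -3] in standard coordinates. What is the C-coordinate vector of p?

We seek scalars with c_1 g1 + ... + c_3 g3 = p; equivalently solve M c = p where the columns of M are g1, ..., g3.
Row-reducing the augmented matrix [M | p] gives c = (-1, -1, 3).
Check: -g1 - g2 + 3g3 = [-5, -2, -3].

[-1, -1, 3]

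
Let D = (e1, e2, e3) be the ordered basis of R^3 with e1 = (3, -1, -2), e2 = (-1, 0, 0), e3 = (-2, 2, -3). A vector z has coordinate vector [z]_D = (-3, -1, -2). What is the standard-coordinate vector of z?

z = M [z]_D, where M has columns e1, ..., e3.
Carrying out the matrix-vector product, z = (-4, -1, 12).

(-4, -1, 12)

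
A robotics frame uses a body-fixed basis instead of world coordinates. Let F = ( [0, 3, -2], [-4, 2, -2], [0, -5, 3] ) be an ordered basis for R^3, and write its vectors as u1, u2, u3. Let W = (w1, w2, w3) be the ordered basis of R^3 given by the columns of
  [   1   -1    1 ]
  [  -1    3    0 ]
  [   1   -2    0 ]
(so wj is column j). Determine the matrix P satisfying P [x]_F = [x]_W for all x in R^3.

Take x = uj: its F-coordinates are the j-th standard unit vector, so P e_j — column j of P — equals [uj]_W.
u1 = 0·w1 + w2 + w3, giving column 1 = [0, 1, 1]; repeating for each j gives P = [[0, -2, -1], [1, 0, -2], [1, -2, -1]].

[[0, -2, -1], [1, 0, -2], [1, -2, -1]]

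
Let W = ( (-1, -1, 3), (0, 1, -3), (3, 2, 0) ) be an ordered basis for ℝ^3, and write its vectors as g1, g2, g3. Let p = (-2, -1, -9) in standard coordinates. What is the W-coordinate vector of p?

We seek scalars with c_1 g1 + ... + c_3 g3 = p; equivalently solve M c = p where the columns of M are g1, ..., g3.
Solving this 3x3 system gives c = (-4, -1, -2).
Check: -4g1 - g2 - 2g3 = (-2, -1, -9).

(-4, -1, -2)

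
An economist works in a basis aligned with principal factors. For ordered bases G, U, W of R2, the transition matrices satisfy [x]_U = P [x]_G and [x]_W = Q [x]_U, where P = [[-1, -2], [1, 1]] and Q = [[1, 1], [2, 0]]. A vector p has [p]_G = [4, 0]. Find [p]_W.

[0, -8]

First [p]_U = P [p]_G = [-4, 4].
Then [p]_W = Q [p]_U = [0, -8].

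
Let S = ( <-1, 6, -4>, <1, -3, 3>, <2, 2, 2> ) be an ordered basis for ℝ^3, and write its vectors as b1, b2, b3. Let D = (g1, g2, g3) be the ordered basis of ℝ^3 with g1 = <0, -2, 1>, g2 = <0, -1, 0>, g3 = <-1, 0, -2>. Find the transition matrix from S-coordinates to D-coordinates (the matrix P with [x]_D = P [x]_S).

Let M have columns bj and N have columns gj. Then for every x, N [x]_D = x = M [x]_S, so P = N^(-1) M.
Since det N = -1, N^(-1) has integer entries; multiplying gives P = [[-2, 1, -2], [-2, 1, 2], [1, -1, -2]].

[[-2, 1, -2], [-2, 1, 2], [1, -1, -2]]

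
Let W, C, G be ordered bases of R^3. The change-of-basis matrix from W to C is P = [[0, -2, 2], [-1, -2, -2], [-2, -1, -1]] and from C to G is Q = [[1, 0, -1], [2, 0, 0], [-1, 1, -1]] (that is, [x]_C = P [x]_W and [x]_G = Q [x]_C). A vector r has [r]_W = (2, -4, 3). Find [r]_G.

(17, 28, -11)

First [r]_C = P [r]_W = (14, 0, -3).
Then [r]_G = Q [r]_C = (17, 28, -11).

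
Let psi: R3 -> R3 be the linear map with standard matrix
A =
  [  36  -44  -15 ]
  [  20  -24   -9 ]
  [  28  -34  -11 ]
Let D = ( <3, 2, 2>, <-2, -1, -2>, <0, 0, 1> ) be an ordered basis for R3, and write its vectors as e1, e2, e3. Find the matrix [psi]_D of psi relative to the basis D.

[[-2, 2, -3], [2, 2, 3], [2, 0, 1]]

Let P have columns e1, ..., e3. Then [psi]_D = P^(-1) A P.
Here det P = 1, so P^(-1) is integer; computing A P first and then P^(-1)(A P) gives [[-2, 2, -3], [2, 2, 3], [2, 0, 1]].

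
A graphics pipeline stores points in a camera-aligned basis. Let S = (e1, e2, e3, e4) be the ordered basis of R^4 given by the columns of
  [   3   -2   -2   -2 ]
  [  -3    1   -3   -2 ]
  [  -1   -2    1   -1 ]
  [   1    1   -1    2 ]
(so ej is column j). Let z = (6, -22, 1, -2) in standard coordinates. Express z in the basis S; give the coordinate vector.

[z]_S is the unique c with M c = z, where M has columns e1, ..., e4.
Solving this 4x4 system gives c = (4, 0, 4, -1).
Check: 4e1 + 0·e2 + 4e3 - e4 = (6, -22, 1, -2).

(4, 0, 4, -1)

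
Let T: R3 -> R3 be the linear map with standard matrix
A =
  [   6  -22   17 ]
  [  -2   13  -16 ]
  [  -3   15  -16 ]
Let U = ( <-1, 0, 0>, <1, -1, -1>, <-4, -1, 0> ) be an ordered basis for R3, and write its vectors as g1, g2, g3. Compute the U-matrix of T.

[[-1, 3, -3], [-3, 2, 3], [1, -3, 2]]

The j-th column of [T]_U is [T(gj)]_U.
T(g1) = A g1 = <-6, 2, 3> = -g1 - 3g2 + g3, so column 1 is <-1, -3, 1>.
Repeating for g2, g3 and assembling the columns gives [[-1, 3, -3], [-3, 2, 3], [1, -3, 2]].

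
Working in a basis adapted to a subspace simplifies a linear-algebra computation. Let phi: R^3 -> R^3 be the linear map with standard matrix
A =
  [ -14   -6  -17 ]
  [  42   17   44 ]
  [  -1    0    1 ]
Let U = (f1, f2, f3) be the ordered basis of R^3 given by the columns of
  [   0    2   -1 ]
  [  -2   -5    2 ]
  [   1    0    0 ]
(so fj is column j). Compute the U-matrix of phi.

The j-th column of [phi]_U is [phi(fj)]_U.
phi(f1) = A f1 = <-5, 10, 1> = f1 - 2f2 + f3, so column 1 is <1, -2, 1>.
Repeating for f2, f3 and assembling the columns gives [[1, -2, 1], [-2, 1, 2], [1, 0, 2]].

[[1, -2, 1], [-2, 1, 2], [1, 0, 2]]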